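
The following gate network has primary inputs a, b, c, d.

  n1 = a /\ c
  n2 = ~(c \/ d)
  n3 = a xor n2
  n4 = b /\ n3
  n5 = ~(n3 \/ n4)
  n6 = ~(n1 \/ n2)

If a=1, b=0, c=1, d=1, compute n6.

0

n1 = 1 /\ 1 = 1
n2 = ~(1 \/ 1) = 0
n6 = ~(1 \/ 0) = 0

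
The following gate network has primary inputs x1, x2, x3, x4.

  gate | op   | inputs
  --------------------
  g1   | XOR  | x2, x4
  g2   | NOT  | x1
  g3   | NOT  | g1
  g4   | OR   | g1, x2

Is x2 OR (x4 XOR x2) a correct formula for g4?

g1 = x2 XOR x4
g4 = g1 OR x2 = (x2 XOR x4) OR x2
At x1=0, x2=0, x3=0, x4=0: circuit gives 0, formula gives 0.
At x1=0, x2=0, x3=0, x4=1: circuit gives 1, formula gives 1.
Agrees on all 16 inputs.

Yes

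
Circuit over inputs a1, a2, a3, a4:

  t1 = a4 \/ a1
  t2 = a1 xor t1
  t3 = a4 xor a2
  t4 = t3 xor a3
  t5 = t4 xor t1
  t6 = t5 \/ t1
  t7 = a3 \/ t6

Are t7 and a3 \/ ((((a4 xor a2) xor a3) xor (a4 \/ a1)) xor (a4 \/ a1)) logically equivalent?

t1 = a4 \/ a1
t3 = a4 xor a2
t4 = t3 xor a3 = (a4 xor a2) xor a3
t5 = t4 xor t1 = ((a4 xor a2) xor a3) xor (a4 \/ a1)
t6 = t5 \/ t1 = (((a4 xor a2) xor a3) xor (a4 \/ a1)) \/ (a4 \/ a1)
t7 = a3 \/ t6 = a3 \/ ((((a4 xor a2) xor a3) xor (a4 \/ a1)) \/ (a4 \/ a1))
At a1=0, a2=1, a3=0, a4=1: circuit gives 1, formula gives 0.

No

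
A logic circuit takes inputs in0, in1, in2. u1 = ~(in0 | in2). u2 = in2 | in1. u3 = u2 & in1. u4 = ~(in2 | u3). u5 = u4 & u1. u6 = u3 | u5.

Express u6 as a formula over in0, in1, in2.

u1 = ~(in0 | in2)
u2 = in2 | in1
u3 = u2 & in1 = (in2 | in1) & in1
u4 = ~(in2 | u3) = ~(in2 | ((in2 | in1) & in1))
u5 = u4 & u1 = (~(in2 | ((in2 | in1) & in1))) & (~(in0 | in2))
u6 = u3 | u5 = ((in2 | in1) & in1) | ((~(in2 | ((in2 | in1) & in1))) & (~(in0 | in2)))

((in2 | in1) & in1) | ((~(in2 | ((in2 | in1) & in1))) & (~(in0 | in2)))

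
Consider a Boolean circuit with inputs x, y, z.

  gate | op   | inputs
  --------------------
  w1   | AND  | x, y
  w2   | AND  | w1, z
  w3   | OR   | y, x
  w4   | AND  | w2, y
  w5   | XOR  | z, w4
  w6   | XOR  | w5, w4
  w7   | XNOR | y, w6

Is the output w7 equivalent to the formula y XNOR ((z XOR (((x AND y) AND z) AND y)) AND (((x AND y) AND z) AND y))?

w1 = x AND y
w2 = w1 AND z = (x AND y) AND z
w4 = w2 AND y = ((x AND y) AND z) AND y
w5 = z XOR w4 = z XOR (((x AND y) AND z) AND y)
w6 = w5 XOR w4 = (z XOR (((x AND y) AND z) AND y)) XOR (((x AND y) AND z) AND y)
w7 = y XNOR w6 = y XNOR ((z XOR (((x AND y) AND z) AND y)) XOR (((x AND y) AND z) AND y))
At x=0, y=0, z=1: circuit gives 0, formula gives 1.

No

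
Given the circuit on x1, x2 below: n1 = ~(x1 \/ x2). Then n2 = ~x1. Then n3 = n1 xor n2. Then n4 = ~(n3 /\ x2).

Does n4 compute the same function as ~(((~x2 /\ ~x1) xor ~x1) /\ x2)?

n1 = ~(x1 \/ x2)
n2 = ~x1
n3 = n1 xor n2 = (~(x1 \/ x2)) xor ~x1
n4 = ~(n3 /\ x2) = ~(((~(x1 \/ x2)) xor ~x1) /\ x2)
At x1=0, x2=1: circuit gives 0, formula gives 0.
At x1=0, x2=0: circuit gives 1, formula gives 1.
Agrees on all 4 inputs.

Yes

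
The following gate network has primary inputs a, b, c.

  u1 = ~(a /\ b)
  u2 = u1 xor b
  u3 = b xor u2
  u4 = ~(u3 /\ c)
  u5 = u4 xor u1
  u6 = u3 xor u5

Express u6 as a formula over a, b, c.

u1 = ~(a /\ b)
u2 = u1 xor b = (~(a /\ b)) xor b
u3 = b xor u2 = b xor ((~(a /\ b)) xor b)
u4 = ~(u3 /\ c) = ~((b xor ((~(a /\ b)) xor b)) /\ c)
u5 = u4 xor u1 = (~((b xor ((~(a /\ b)) xor b)) /\ c)) xor (~(a /\ b))
u6 = u3 xor u5 = (b xor ((~(a /\ b)) xor b)) xor ((~((b xor ((~(a /\ b)) xor b)) /\ c)) xor (~(a /\ b)))

(b xor ((~(a /\ b)) xor b)) xor ((~((b xor ((~(a /\ b)) xor b)) /\ c)) xor (~(a /\ b)))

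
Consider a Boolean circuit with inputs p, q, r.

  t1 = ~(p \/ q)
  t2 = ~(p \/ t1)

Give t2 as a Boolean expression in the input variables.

~(p \/ (~(p \/ q)))

t1 = ~(p \/ q)
t2 = ~(p \/ t1) = ~(p \/ (~(p \/ q)))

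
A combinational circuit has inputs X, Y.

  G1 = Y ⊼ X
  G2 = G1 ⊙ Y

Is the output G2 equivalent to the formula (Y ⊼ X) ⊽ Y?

No

G1 = Y ⊼ X
G2 = G1 ⊙ Y = (Y ⊼ X) ⊙ Y
At X=0, Y=1: circuit gives 1, formula gives 0.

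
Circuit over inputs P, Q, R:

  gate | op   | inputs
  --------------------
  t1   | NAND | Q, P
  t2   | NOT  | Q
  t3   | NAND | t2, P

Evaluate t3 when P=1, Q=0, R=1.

t2 = NOT 0 = 1
t3 = 1 NAND 1 = 0

0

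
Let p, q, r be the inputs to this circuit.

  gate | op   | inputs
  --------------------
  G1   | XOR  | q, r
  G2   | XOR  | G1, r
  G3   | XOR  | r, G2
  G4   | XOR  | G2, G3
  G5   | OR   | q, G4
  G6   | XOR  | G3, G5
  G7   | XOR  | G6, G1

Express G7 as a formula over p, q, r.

((r XOR ((q XOR r) XOR r)) XOR (q OR (((q XOR r) XOR r) XOR (r XOR ((q XOR r) XOR r))))) XOR (q XOR r)

G1 = q XOR r
G2 = G1 XOR r = (q XOR r) XOR r
G3 = r XOR G2 = r XOR ((q XOR r) XOR r)
G4 = G2 XOR G3 = ((q XOR r) XOR r) XOR (r XOR ((q XOR r) XOR r))
G5 = q OR G4 = q OR (((q XOR r) XOR r) XOR (r XOR ((q XOR r) XOR r)))
G6 = G3 XOR G5 = (r XOR ((q XOR r) XOR r)) XOR (q OR (((q XOR r) XOR r) XOR (r XOR ((q XOR r) XOR r))))
G7 = G6 XOR G1 = ((r XOR ((q XOR r) XOR r)) XOR (q OR (((q XOR r) XOR r) XOR (r XOR ((q XOR r) XOR r))))) XOR (q XOR r)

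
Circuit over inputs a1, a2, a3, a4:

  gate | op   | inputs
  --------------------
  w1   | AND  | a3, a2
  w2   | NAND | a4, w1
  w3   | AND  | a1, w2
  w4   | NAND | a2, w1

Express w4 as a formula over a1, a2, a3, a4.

a2 NAND (a3 AND a2)

w1 = a3 AND a2
w4 = a2 NAND w1 = a2 NAND (a3 AND a2)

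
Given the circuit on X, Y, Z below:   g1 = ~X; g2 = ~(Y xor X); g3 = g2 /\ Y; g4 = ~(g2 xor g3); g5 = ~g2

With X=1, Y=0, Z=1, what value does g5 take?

1

g2 = ~(0 xor 1) = 0
g5 = ~0 = 1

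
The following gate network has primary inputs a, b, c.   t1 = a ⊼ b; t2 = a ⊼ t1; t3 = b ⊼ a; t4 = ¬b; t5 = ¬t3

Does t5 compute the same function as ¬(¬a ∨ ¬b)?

Yes

t3 = b ⊼ a
t5 = ¬t3 = ¬(b ⊼ a)
At a=0, b=0, c=0: circuit gives 0, formula gives 0.
At a=1, b=1, c=0: circuit gives 1, formula gives 1.
Agrees on all 8 inputs.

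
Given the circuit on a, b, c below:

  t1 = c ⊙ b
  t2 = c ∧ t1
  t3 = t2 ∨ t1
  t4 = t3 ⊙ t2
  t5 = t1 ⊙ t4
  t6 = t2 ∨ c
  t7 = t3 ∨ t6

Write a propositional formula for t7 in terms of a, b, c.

((c ∧ (c ⊙ b)) ∨ (c ⊙ b)) ∨ ((c ∧ (c ⊙ b)) ∨ c)

t1 = c ⊙ b
t2 = c ∧ t1 = c ∧ (c ⊙ b)
t3 = t2 ∨ t1 = (c ∧ (c ⊙ b)) ∨ (c ⊙ b)
t6 = t2 ∨ c = (c ∧ (c ⊙ b)) ∨ c
t7 = t3 ∨ t6 = ((c ∧ (c ⊙ b)) ∨ (c ⊙ b)) ∨ ((c ∧ (c ⊙ b)) ∨ c)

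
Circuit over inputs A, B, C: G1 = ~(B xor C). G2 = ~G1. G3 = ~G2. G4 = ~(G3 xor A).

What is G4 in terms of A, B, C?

~(~~(~(B xor C)) xor A)

G1 = ~(B xor C)
G2 = ~G1 = ~(~(B xor C))
G3 = ~G2 = ~~(~(B xor C))
G4 = ~(G3 xor A) = ~(~~(~(B xor C)) xor A)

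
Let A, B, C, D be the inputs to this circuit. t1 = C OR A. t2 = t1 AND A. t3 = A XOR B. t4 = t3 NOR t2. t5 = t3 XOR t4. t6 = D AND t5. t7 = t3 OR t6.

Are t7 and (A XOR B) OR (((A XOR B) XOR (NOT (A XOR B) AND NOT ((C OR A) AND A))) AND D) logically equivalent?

Yes

t1 = C OR A
t2 = t1 AND A = (C OR A) AND A
t3 = A XOR B
t4 = t3 NOR t2 = (A XOR B) NOR ((C OR A) AND A)
t5 = t3 XOR t4 = (A XOR B) XOR ((A XOR B) NOR ((C OR A) AND A))
t6 = D AND t5 = D AND ((A XOR B) XOR ((A XOR B) NOR ((C OR A) AND A)))
t7 = t3 OR t6 = (A XOR B) OR (D AND ((A XOR B) XOR ((A XOR B) NOR ((C OR A) AND A))))
At A=0, B=0, C=0, D=0: circuit gives 0, formula gives 0.
At A=0, B=0, C=0, D=1: circuit gives 1, formula gives 1.
Agrees on all 16 inputs.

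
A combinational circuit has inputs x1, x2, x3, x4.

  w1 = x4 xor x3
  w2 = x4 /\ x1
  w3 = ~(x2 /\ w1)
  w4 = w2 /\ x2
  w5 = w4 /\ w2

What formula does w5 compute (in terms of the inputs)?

w2 = x4 /\ x1
w4 = w2 /\ x2 = (x4 /\ x1) /\ x2
w5 = w4 /\ w2 = ((x4 /\ x1) /\ x2) /\ (x4 /\ x1)

((x4 /\ x1) /\ x2) /\ (x4 /\ x1)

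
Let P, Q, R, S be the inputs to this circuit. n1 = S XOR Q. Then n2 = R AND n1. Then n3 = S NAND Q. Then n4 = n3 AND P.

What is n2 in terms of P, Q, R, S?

R AND (S XOR Q)

n1 = S XOR Q
n2 = R AND n1 = R AND (S XOR Q)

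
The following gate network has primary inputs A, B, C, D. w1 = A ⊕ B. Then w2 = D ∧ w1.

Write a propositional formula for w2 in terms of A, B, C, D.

w1 = A ⊕ B
w2 = D ∧ w1 = D ∧ (A ⊕ B)

D ∧ (A ⊕ B)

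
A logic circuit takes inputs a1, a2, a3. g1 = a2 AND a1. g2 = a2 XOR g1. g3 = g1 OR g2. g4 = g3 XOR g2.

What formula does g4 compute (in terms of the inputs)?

((a2 AND a1) OR (a2 XOR (a2 AND a1))) XOR (a2 XOR (a2 AND a1))

g1 = a2 AND a1
g2 = a2 XOR g1 = a2 XOR (a2 AND a1)
g3 = g1 OR g2 = (a2 AND a1) OR (a2 XOR (a2 AND a1))
g4 = g3 XOR g2 = ((a2 AND a1) OR (a2 XOR (a2 AND a1))) XOR (a2 XOR (a2 AND a1))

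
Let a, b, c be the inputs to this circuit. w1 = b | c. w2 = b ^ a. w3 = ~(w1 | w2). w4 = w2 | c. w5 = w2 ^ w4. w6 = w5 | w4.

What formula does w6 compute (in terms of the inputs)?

w2 = b ^ a
w4 = w2 | c = (b ^ a) | c
w5 = w2 ^ w4 = (b ^ a) ^ ((b ^ a) | c)
w6 = w5 | w4 = ((b ^ a) ^ ((b ^ a) | c)) | ((b ^ a) | c)

((b ^ a) ^ ((b ^ a) | c)) | ((b ^ a) | c)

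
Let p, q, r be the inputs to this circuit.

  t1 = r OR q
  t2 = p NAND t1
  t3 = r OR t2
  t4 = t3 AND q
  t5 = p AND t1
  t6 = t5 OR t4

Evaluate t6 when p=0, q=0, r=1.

0

t1 = 1 OR 0 = 1
t2 = 0 NAND 1 = 1
t3 = 1 OR 1 = 1
t4 = 1 AND 0 = 0
t5 = 0 AND 1 = 0
t6 = 0 OR 0 = 0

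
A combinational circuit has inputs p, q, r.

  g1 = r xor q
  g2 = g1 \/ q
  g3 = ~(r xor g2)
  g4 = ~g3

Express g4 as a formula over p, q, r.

~(~(r xor ((r xor q) \/ q)))

g1 = r xor q
g2 = g1 \/ q = (r xor q) \/ q
g3 = ~(r xor g2) = ~(r xor ((r xor q) \/ q))
g4 = ~g3 = ~(~(r xor ((r xor q) \/ q)))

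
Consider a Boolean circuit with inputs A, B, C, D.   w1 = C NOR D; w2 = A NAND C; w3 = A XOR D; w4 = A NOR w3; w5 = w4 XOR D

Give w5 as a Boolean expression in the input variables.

(A NOR (A XOR D)) XOR D

w3 = A XOR D
w4 = A NOR w3 = A NOR (A XOR D)
w5 = w4 XOR D = (A NOR (A XOR D)) XOR D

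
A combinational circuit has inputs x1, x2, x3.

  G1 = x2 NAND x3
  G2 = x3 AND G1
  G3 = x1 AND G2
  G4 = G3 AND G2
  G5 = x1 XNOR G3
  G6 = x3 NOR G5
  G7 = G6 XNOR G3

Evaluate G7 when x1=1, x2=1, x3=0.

G1 = 1 NAND 0 = 1
G2 = 0 AND 1 = 0
G3 = 1 AND 0 = 0
G5 = 1 XNOR 0 = 0
G6 = 0 NOR 0 = 1
G7 = 1 XNOR 0 = 0

0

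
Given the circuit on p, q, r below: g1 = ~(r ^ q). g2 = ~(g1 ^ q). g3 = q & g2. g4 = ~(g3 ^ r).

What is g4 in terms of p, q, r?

g1 = ~(r ^ q)
g2 = ~(g1 ^ q) = ~((~(r ^ q)) ^ q)
g3 = q & g2 = q & (~((~(r ^ q)) ^ q))
g4 = ~(g3 ^ r) = ~((q & (~((~(r ^ q)) ^ q))) ^ r)

~((q & (~((~(r ^ q)) ^ q))) ^ r)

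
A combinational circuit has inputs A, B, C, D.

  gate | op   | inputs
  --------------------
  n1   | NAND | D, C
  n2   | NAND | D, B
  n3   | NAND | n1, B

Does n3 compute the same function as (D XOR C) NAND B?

No

n1 = D NAND C
n3 = n1 NAND B = (D NAND C) NAND B
At A=0, B=1, C=0, D=0: circuit gives 0, formula gives 1.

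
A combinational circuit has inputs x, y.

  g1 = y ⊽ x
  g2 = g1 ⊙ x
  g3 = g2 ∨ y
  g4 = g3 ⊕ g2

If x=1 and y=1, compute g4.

g1 = 1 ⊽ 1 = 0
g2 = 0 ⊙ 1 = 0
g3 = 0 ∨ 1 = 1
g4 = 1 ⊕ 0 = 1

1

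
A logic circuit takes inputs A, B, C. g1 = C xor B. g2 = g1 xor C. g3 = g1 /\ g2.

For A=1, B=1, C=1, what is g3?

g1 = 1 xor 1 = 0
g2 = 0 xor 1 = 1
g3 = 0 /\ 1 = 0

0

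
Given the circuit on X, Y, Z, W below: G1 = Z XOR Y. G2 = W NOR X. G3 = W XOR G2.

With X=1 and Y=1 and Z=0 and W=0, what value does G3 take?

G2 = 0 NOR 1 = 0
G3 = 0 XOR 0 = 0

0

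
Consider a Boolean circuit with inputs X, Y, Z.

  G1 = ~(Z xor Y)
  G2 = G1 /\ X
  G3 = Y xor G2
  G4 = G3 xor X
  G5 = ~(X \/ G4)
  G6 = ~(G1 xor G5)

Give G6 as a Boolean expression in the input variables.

G1 = ~(Z xor Y)
G2 = G1 /\ X = (~(Z xor Y)) /\ X
G3 = Y xor G2 = Y xor ((~(Z xor Y)) /\ X)
G4 = G3 xor X = (Y xor ((~(Z xor Y)) /\ X)) xor X
G5 = ~(X \/ G4) = ~(X \/ ((Y xor ((~(Z xor Y)) /\ X)) xor X))
G6 = ~(G1 xor G5) = ~((~(Z xor Y)) xor (~(X \/ ((Y xor ((~(Z xor Y)) /\ X)) xor X))))

~((~(Z xor Y)) xor (~(X \/ ((Y xor ((~(Z xor Y)) /\ X)) xor X))))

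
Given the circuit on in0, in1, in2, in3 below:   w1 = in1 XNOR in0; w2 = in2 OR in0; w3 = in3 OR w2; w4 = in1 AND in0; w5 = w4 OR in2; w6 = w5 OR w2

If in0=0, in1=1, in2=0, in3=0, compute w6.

0

w2 = 0 OR 0 = 0
w4 = 1 AND 0 = 0
w5 = 0 OR 0 = 0
w6 = 0 OR 0 = 0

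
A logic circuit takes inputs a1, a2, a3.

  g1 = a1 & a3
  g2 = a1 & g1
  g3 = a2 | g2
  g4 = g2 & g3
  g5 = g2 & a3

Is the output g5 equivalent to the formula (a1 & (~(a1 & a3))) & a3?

No

g1 = a1 & a3
g2 = a1 & g1 = a1 & (a1 & a3)
g5 = g2 & a3 = (a1 & (a1 & a3)) & a3
At a1=1, a2=0, a3=1: circuit gives 1, formula gives 0.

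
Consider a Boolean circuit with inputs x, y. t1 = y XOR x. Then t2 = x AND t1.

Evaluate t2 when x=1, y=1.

t1 = 1 XOR 1 = 0
t2 = 1 AND 0 = 0

0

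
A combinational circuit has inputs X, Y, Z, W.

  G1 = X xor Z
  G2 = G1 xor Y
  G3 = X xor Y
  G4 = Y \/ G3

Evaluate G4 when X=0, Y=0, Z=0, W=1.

G3 = 0 xor 0 = 0
G4 = 0 \/ 0 = 0

0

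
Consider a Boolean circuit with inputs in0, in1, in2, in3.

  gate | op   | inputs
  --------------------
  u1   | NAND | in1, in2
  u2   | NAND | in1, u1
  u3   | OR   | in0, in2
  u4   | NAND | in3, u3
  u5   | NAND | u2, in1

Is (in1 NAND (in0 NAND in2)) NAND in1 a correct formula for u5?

No

u1 = in1 NAND in2
u2 = in1 NAND u1 = in1 NAND (in1 NAND in2)
u5 = u2 NAND in1 = (in1 NAND (in1 NAND in2)) NAND in1
At in0=0, in1=1, in2=1, in3=0: circuit gives 0, formula gives 1.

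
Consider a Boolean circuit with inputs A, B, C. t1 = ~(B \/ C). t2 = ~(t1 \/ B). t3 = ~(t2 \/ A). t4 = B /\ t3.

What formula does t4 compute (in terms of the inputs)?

B /\ (~((~((~(B \/ C)) \/ B)) \/ A))

t1 = ~(B \/ C)
t2 = ~(t1 \/ B) = ~((~(B \/ C)) \/ B)
t3 = ~(t2 \/ A) = ~((~((~(B \/ C)) \/ B)) \/ A)
t4 = B /\ t3 = B /\ (~((~((~(B \/ C)) \/ B)) \/ A))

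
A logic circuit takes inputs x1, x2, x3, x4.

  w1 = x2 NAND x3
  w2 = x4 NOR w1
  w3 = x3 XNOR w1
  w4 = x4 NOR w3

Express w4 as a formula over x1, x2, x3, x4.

x4 NOR (x3 XNOR (x2 NAND x3))

w1 = x2 NAND x3
w3 = x3 XNOR w1 = x3 XNOR (x2 NAND x3)
w4 = x4 NOR w3 = x4 NOR (x3 XNOR (x2 NAND x3))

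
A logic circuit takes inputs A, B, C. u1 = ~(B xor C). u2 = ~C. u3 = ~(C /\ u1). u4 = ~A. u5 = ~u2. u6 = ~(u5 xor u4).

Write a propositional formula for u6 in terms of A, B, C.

u2 = ~C
u4 = ~A
u5 = ~u2 = ~~C
u6 = ~(u5 xor u4) = ~(~~C xor ~A)

~(~~C xor ~A)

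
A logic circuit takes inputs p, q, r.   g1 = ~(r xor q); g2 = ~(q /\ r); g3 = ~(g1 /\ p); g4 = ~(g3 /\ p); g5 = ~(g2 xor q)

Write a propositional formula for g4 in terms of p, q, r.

~((~((~(r xor q)) /\ p)) /\ p)

g1 = ~(r xor q)
g3 = ~(g1 /\ p) = ~((~(r xor q)) /\ p)
g4 = ~(g3 /\ p) = ~((~((~(r xor q)) /\ p)) /\ p)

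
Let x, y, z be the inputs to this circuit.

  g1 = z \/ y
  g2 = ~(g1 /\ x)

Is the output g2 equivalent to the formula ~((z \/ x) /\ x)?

No

g1 = z \/ y
g2 = ~(g1 /\ x) = ~((z \/ y) /\ x)
At x=1, y=0, z=0: circuit gives 1, formula gives 0.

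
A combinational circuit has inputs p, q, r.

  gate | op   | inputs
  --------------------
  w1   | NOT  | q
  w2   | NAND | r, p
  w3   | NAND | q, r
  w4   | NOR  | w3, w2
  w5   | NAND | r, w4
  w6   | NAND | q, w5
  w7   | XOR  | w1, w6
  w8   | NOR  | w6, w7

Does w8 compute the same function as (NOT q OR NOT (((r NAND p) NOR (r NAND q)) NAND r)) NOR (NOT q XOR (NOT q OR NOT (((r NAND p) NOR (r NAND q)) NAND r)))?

Yes

w1 = NOT q
w2 = r NAND p
w3 = q NAND r
w4 = w3 NOR w2 = (q NAND r) NOR (r NAND p)
w5 = r NAND w4 = r NAND ((q NAND r) NOR (r NAND p))
w6 = q NAND w5 = q NAND (r NAND ((q NAND r) NOR (r NAND p)))
w7 = w1 XOR w6 = NOT q XOR (q NAND (r NAND ((q NAND r) NOR (r NAND p))))
w8 = w6 NOR w7 = (q NAND (r NAND ((q NAND r) NOR (r NAND p)))) NOR (NOT q XOR (q NAND (r NAND ((q NAND r) NOR (r NAND p)))))
At p=0, q=0, r=0: circuit gives 0, formula gives 0.
At p=0, q=1, r=0: circuit gives 1, formula gives 1.
Agrees on all 8 inputs.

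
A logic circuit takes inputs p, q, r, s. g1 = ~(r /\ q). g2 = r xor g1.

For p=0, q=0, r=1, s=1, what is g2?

0

g1 = ~(1 /\ 0) = 1
g2 = 1 xor 1 = 0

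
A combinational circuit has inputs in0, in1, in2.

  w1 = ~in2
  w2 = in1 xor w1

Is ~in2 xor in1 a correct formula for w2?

Yes

w1 = ~in2
w2 = in1 xor w1 = in1 xor ~in2
At in0=0, in1=0, in2=1: circuit gives 0, formula gives 0.
At in0=0, in1=0, in2=0: circuit gives 1, formula gives 1.
Agrees on all 8 inputs.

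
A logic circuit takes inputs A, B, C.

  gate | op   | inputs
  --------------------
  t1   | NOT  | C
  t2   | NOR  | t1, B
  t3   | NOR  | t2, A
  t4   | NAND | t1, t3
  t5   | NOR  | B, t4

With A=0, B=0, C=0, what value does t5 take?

t1 = NOT 0 = 1
t2 = 1 NOR 0 = 0
t3 = 0 NOR 0 = 1
t4 = 1 NAND 1 = 0
t5 = 0 NOR 0 = 1

1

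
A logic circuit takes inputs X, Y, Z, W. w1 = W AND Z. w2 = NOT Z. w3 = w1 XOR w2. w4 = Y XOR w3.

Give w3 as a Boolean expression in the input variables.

(W AND Z) XOR NOT Z

w1 = W AND Z
w2 = NOT Z
w3 = w1 XOR w2 = (W AND Z) XOR NOT Z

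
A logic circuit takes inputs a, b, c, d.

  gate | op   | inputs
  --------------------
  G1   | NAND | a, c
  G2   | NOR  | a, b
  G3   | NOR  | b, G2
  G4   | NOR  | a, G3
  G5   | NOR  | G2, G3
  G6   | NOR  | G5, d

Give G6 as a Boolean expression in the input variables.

G2 = a NOR b
G3 = b NOR G2 = b NOR (a NOR b)
G5 = G2 NOR G3 = (a NOR b) NOR (b NOR (a NOR b))
G6 = G5 NOR d = ((a NOR b) NOR (b NOR (a NOR b))) NOR d

((a NOR b) NOR (b NOR (a NOR b))) NOR d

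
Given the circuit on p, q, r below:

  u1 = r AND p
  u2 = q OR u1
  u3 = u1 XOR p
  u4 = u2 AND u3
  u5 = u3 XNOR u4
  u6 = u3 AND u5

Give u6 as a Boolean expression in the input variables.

u1 = r AND p
u2 = q OR u1 = q OR (r AND p)
u3 = u1 XOR p = (r AND p) XOR p
u4 = u2 AND u3 = (q OR (r AND p)) AND ((r AND p) XOR p)
u5 = u3 XNOR u4 = ((r AND p) XOR p) XNOR ((q OR (r AND p)) AND ((r AND p) XOR p))
u6 = u3 AND u5 = ((r AND p) XOR p) AND (((r AND p) XOR p) XNOR ((q OR (r AND p)) AND ((r AND p) XOR p)))

((r AND p) XOR p) AND (((r AND p) XOR p) XNOR ((q OR (r AND p)) AND ((r AND p) XOR p)))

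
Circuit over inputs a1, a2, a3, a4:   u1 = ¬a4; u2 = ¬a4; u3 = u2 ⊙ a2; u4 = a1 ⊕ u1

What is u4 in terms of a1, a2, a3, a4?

a1 ⊕ ¬a4

u1 = ¬a4
u4 = a1 ⊕ u1 = a1 ⊕ ¬a4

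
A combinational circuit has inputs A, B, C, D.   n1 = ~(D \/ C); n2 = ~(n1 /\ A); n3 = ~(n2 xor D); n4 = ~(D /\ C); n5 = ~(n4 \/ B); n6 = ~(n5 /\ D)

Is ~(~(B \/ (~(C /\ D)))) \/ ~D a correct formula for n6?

n4 = ~(D /\ C)
n5 = ~(n4 \/ B) = ~((~(D /\ C)) \/ B)
n6 = ~(n5 /\ D) = ~((~((~(D /\ C)) \/ B)) /\ D)
At A=0, B=0, C=1, D=1: circuit gives 0, formula gives 0.
At A=0, B=0, C=0, D=0: circuit gives 1, formula gives 1.
Agrees on all 16 inputs.

Yes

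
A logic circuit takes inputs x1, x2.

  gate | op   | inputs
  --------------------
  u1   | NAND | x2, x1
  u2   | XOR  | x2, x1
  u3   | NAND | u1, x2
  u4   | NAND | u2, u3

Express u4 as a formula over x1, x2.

(x2 XOR x1) NAND ((x2 NAND x1) NAND x2)

u1 = x2 NAND x1
u2 = x2 XOR x1
u3 = u1 NAND x2 = (x2 NAND x1) NAND x2
u4 = u2 NAND u3 = (x2 XOR x1) NAND ((x2 NAND x1) NAND x2)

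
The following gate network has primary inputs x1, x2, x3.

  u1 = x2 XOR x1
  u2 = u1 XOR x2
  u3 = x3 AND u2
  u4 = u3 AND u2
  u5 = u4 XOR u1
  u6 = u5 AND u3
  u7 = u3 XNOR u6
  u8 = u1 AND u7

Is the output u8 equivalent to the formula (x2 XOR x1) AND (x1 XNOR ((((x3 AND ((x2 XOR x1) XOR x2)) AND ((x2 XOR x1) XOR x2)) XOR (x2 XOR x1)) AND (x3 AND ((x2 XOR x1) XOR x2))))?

No

u1 = x2 XOR x1
u2 = u1 XOR x2 = (x2 XOR x1) XOR x2
u3 = x3 AND u2 = x3 AND ((x2 XOR x1) XOR x2)
u4 = u3 AND u2 = (x3 AND ((x2 XOR x1) XOR x2)) AND ((x2 XOR x1) XOR x2)
u5 = u4 XOR u1 = ((x3 AND ((x2 XOR x1) XOR x2)) AND ((x2 XOR x1) XOR x2)) XOR (x2 XOR x1)
u6 = u5 AND u3 = (((x3 AND ((x2 XOR x1) XOR x2)) AND ((x2 XOR x1) XOR x2)) XOR (x2 XOR x1)) AND (x3 AND ((x2 XOR x1) XOR x2))
u7 = u3 XNOR u6 = (x3 AND ((x2 XOR x1) XOR x2)) XNOR ((((x3 AND ((x2 XOR x1) XOR x2)) AND ((x2 XOR x1) XOR x2)) XOR (x2 XOR x1)) AND (x3 AND ((x2 XOR x1) XOR x2)))
u8 = u1 AND u7 = (x2 XOR x1) AND ((x3 AND ((x2 XOR x1) XOR x2)) XNOR ((((x3 AND ((x2 XOR x1) XOR x2)) AND ((x2 XOR x1) XOR x2)) XOR (x2 XOR x1)) AND (x3 AND ((x2 XOR x1) XOR x2))))
At x1=1, x2=0, x3=0: circuit gives 1, formula gives 0.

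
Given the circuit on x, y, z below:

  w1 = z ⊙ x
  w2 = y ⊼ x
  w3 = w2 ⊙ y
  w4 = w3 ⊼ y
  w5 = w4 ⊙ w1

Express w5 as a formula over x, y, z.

w1 = z ⊙ x
w2 = y ⊼ x
w3 = w2 ⊙ y = (y ⊼ x) ⊙ y
w4 = w3 ⊼ y = ((y ⊼ x) ⊙ y) ⊼ y
w5 = w4 ⊙ w1 = (((y ⊼ x) ⊙ y) ⊼ y) ⊙ (z ⊙ x)

(((y ⊼ x) ⊙ y) ⊼ y) ⊙ (z ⊙ x)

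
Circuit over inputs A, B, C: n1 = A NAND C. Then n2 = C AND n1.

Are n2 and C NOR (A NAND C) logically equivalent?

No

n1 = A NAND C
n2 = C AND n1 = C AND (A NAND C)
At A=0, B=0, C=1: circuit gives 1, formula gives 0.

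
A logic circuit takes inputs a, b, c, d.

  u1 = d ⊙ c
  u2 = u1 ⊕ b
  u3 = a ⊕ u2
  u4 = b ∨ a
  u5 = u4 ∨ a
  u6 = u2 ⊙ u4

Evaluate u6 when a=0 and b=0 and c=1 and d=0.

1

u1 = 0 ⊙ 1 = 0
u2 = 0 ⊕ 0 = 0
u4 = 0 ∨ 0 = 0
u6 = 0 ⊙ 0 = 1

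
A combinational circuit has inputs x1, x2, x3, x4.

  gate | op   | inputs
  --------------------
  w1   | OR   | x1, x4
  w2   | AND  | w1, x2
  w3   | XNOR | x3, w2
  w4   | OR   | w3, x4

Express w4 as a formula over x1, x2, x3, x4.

w1 = x1 OR x4
w2 = w1 AND x2 = (x1 OR x4) AND x2
w3 = x3 XNOR w2 = x3 XNOR ((x1 OR x4) AND x2)
w4 = w3 OR x4 = (x3 XNOR ((x1 OR x4) AND x2)) OR x4

(x3 XNOR ((x1 OR x4) AND x2)) OR x4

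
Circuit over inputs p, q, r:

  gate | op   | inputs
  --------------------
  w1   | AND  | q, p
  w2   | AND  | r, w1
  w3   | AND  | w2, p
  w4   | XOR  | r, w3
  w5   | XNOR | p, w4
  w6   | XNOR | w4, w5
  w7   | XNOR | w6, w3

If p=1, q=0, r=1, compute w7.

0

w1 = 0 AND 1 = 0
w2 = 1 AND 0 = 0
w3 = 0 AND 1 = 0
w4 = 1 XOR 0 = 1
w5 = 1 XNOR 1 = 1
w6 = 1 XNOR 1 = 1
w7 = 1 XNOR 0 = 0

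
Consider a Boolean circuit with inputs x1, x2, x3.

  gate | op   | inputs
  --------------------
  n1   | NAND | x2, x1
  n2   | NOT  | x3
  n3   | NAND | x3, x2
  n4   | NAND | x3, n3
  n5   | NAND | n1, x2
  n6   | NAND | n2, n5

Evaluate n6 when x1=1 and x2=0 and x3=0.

n1 = 0 NAND 1 = 1
n2 = NOT 0 = 1
n5 = 1 NAND 0 = 1
n6 = 1 NAND 1 = 0

0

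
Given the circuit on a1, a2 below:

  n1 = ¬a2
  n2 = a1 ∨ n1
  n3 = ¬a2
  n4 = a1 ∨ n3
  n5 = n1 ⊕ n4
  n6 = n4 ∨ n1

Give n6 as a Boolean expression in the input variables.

n1 = ¬a2
n3 = ¬a2
n4 = a1 ∨ n3 = a1 ∨ ¬a2
n6 = n4 ∨ n1 = (a1 ∨ ¬a2) ∨ ¬a2

(a1 ∨ ¬a2) ∨ ¬a2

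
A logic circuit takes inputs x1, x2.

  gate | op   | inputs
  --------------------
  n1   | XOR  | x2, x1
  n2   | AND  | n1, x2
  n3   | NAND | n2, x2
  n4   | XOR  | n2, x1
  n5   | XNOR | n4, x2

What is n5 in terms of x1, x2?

(((x2 XOR x1) AND x2) XOR x1) XNOR x2

n1 = x2 XOR x1
n2 = n1 AND x2 = (x2 XOR x1) AND x2
n4 = n2 XOR x1 = ((x2 XOR x1) AND x2) XOR x1
n5 = n4 XNOR x2 = (((x2 XOR x1) AND x2) XOR x1) XNOR x2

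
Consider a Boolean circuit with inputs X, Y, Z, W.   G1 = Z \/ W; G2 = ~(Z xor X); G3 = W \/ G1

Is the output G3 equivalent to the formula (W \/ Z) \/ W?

Yes

G1 = Z \/ W
G3 = W \/ G1 = W \/ (Z \/ W)
At X=0, Y=0, Z=0, W=0: circuit gives 0, formula gives 0.
At X=0, Y=0, Z=0, W=1: circuit gives 1, formula gives 1.
Agrees on all 16 inputs.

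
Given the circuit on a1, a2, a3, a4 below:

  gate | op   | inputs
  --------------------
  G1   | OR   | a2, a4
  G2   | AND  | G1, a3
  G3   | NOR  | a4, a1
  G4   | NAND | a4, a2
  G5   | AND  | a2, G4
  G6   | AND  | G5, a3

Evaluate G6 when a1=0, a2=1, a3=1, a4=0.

1

G4 = 0 NAND 1 = 1
G5 = 1 AND 1 = 1
G6 = 1 AND 1 = 1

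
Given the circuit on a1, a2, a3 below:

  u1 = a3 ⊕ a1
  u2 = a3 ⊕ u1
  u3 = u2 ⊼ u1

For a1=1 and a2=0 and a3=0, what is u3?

0

u1 = 0 ⊕ 1 = 1
u2 = 0 ⊕ 1 = 1
u3 = 1 ⊼ 1 = 0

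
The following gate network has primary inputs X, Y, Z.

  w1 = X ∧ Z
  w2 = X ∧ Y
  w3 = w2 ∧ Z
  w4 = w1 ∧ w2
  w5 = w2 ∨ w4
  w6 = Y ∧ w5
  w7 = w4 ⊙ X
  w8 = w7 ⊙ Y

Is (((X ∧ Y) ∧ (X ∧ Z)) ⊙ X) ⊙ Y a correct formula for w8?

Yes

w1 = X ∧ Z
w2 = X ∧ Y
w4 = w1 ∧ w2 = (X ∧ Z) ∧ (X ∧ Y)
w7 = w4 ⊙ X = ((X ∧ Z) ∧ (X ∧ Y)) ⊙ X
w8 = w7 ⊙ Y = (((X ∧ Z) ∧ (X ∧ Y)) ⊙ X) ⊙ Y
At X=0, Y=0, Z=0: circuit gives 0, formula gives 0.
At X=0, Y=1, Z=0: circuit gives 1, formula gives 1.
Agrees on all 8 inputs.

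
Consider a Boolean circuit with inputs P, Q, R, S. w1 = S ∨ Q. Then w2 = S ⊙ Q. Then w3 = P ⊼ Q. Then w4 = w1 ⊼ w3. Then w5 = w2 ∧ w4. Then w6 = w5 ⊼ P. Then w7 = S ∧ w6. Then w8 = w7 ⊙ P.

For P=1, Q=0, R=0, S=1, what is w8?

w1 = 1 ∨ 0 = 1
w2 = 1 ⊙ 0 = 0
w3 = 1 ⊼ 0 = 1
w4 = 1 ⊼ 1 = 0
w5 = 0 ∧ 0 = 0
w6 = 0 ⊼ 1 = 1
w7 = 1 ∧ 1 = 1
w8 = 1 ⊙ 1 = 1

1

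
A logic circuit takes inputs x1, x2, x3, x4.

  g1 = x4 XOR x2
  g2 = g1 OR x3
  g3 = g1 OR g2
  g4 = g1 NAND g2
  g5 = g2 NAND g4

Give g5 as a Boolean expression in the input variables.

g1 = x4 XOR x2
g2 = g1 OR x3 = (x4 XOR x2) OR x3
g4 = g1 NAND g2 = (x4 XOR x2) NAND ((x4 XOR x2) OR x3)
g5 = g2 NAND g4 = ((x4 XOR x2) OR x3) NAND ((x4 XOR x2) NAND ((x4 XOR x2) OR x3))

((x4 XOR x2) OR x3) NAND ((x4 XOR x2) NAND ((x4 XOR x2) OR x3))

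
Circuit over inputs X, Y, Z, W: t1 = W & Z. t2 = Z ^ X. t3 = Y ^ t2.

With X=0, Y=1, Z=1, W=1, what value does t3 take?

0

t2 = 1 ^ 0 = 1
t3 = 1 ^ 1 = 0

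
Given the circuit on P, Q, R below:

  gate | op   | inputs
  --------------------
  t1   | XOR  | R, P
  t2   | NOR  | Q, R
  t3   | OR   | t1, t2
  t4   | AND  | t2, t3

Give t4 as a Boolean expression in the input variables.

(Q NOR R) AND ((R XOR P) OR (Q NOR R))

t1 = R XOR P
t2 = Q NOR R
t3 = t1 OR t2 = (R XOR P) OR (Q NOR R)
t4 = t2 AND t3 = (Q NOR R) AND ((R XOR P) OR (Q NOR R))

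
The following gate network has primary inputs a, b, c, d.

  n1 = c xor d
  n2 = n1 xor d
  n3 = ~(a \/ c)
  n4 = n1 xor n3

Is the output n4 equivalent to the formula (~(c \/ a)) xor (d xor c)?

n1 = c xor d
n3 = ~(a \/ c)
n4 = n1 xor n3 = (c xor d) xor (~(a \/ c))
At a=0, b=0, c=0, d=1: circuit gives 0, formula gives 0.
At a=0, b=0, c=0, d=0: circuit gives 1, formula gives 1.
Agrees on all 16 inputs.

Yes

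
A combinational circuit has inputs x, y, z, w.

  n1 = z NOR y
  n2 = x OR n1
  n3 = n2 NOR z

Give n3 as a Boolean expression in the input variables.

(x OR (z NOR y)) NOR z

n1 = z NOR y
n2 = x OR n1 = x OR (z NOR y)
n3 = n2 NOR z = (x OR (z NOR y)) NOR z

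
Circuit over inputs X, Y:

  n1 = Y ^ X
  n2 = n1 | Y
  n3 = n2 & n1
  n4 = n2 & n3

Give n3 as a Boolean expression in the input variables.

n1 = Y ^ X
n2 = n1 | Y = (Y ^ X) | Y
n3 = n2 & n1 = ((Y ^ X) | Y) & (Y ^ X)

((Y ^ X) | Y) & (Y ^ X)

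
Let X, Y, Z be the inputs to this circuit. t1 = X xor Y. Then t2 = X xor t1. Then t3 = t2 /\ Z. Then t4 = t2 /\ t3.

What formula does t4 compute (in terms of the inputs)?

(X xor (X xor Y)) /\ ((X xor (X xor Y)) /\ Z)

t1 = X xor Y
t2 = X xor t1 = X xor (X xor Y)
t3 = t2 /\ Z = (X xor (X xor Y)) /\ Z
t4 = t2 /\ t3 = (X xor (X xor Y)) /\ ((X xor (X xor Y)) /\ Z)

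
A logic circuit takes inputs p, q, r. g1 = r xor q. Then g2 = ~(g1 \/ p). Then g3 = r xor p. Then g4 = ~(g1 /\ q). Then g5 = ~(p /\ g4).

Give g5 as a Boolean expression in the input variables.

~(p /\ (~((r xor q) /\ q)))

g1 = r xor q
g4 = ~(g1 /\ q) = ~((r xor q) /\ q)
g5 = ~(p /\ g4) = ~(p /\ (~((r xor q) /\ q)))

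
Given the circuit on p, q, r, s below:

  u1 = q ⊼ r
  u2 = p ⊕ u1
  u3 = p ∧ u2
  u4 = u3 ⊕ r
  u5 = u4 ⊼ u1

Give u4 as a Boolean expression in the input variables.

(p ∧ (p ⊕ (q ⊼ r))) ⊕ r

u1 = q ⊼ r
u2 = p ⊕ u1 = p ⊕ (q ⊼ r)
u3 = p ∧ u2 = p ∧ (p ⊕ (q ⊼ r))
u4 = u3 ⊕ r = (p ∧ (p ⊕ (q ⊼ r))) ⊕ r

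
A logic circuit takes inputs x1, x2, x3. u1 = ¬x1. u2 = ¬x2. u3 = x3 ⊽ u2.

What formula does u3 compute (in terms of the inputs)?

x3 ⊽ ¬x2

u2 = ¬x2
u3 = x3 ⊽ u2 = x3 ⊽ ¬x2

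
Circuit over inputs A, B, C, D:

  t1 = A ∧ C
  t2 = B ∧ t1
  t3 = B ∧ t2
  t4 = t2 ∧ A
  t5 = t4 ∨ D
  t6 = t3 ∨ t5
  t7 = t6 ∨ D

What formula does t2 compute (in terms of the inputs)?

t1 = A ∧ C
t2 = B ∧ t1 = B ∧ (A ∧ C)

B ∧ (A ∧ C)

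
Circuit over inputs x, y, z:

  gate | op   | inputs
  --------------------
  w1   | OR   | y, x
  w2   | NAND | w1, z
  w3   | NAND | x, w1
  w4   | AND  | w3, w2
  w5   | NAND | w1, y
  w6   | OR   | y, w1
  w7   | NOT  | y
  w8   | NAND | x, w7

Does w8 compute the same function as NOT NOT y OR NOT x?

w7 = NOT y
w8 = x NAND w7 = x NAND NOT y
At x=1, y=0, z=0: circuit gives 0, formula gives 0.
At x=0, y=0, z=0: circuit gives 1, formula gives 1.
Agrees on all 8 inputs.

Yes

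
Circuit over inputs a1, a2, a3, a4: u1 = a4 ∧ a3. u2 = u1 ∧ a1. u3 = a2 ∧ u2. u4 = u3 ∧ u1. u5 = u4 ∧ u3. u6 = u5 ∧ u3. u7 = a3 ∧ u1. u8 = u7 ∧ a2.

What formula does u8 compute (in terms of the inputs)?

(a3 ∧ (a4 ∧ a3)) ∧ a2

u1 = a4 ∧ a3
u7 = a3 ∧ u1 = a3 ∧ (a4 ∧ a3)
u8 = u7 ∧ a2 = (a3 ∧ (a4 ∧ a3)) ∧ a2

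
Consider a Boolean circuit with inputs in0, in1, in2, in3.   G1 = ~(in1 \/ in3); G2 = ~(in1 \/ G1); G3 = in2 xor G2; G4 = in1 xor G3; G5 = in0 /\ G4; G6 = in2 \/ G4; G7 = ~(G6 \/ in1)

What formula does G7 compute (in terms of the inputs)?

~((in2 \/ (in1 xor (in2 xor (~(in1 \/ (~(in1 \/ in3))))))) \/ in1)

G1 = ~(in1 \/ in3)
G2 = ~(in1 \/ G1) = ~(in1 \/ (~(in1 \/ in3)))
G3 = in2 xor G2 = in2 xor (~(in1 \/ (~(in1 \/ in3))))
G4 = in1 xor G3 = in1 xor (in2 xor (~(in1 \/ (~(in1 \/ in3)))))
G6 = in2 \/ G4 = in2 \/ (in1 xor (in2 xor (~(in1 \/ (~(in1 \/ in3))))))
G7 = ~(G6 \/ in1) = ~((in2 \/ (in1 xor (in2 xor (~(in1 \/ (~(in1 \/ in3))))))) \/ in1)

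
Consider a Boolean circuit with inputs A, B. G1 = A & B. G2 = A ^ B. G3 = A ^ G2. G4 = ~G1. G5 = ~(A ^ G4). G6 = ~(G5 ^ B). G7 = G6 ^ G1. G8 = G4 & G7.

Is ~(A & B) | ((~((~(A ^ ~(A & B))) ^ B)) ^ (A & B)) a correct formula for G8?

No

G1 = A & B
G4 = ~G1 = ~(A & B)
G5 = ~(A ^ G4) = ~(A ^ ~(A & B))
G6 = ~(G5 ^ B) = ~((~(A ^ ~(A & B))) ^ B)
G7 = G6 ^ G1 = (~((~(A ^ ~(A & B))) ^ B)) ^ (A & B)
G8 = G4 & G7 = ~(A & B) & ((~((~(A ^ ~(A & B))) ^ B)) ^ (A & B))
At A=0, B=1: circuit gives 0, formula gives 1.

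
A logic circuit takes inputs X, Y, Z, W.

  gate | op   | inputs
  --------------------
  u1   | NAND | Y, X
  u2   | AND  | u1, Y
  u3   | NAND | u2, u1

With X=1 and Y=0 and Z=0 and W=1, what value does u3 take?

u1 = 0 NAND 1 = 1
u2 = 1 AND 0 = 0
u3 = 0 NAND 1 = 1

1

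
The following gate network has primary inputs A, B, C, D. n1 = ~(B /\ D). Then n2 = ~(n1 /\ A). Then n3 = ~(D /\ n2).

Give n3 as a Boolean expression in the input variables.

n1 = ~(B /\ D)
n2 = ~(n1 /\ A) = ~((~(B /\ D)) /\ A)
n3 = ~(D /\ n2) = ~(D /\ (~((~(B /\ D)) /\ A)))

~(D /\ (~((~(B /\ D)) /\ A)))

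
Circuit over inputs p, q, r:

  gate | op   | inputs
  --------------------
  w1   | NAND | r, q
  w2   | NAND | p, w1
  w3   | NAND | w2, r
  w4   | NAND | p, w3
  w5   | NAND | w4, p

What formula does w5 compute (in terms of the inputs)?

(p NAND ((p NAND (r NAND q)) NAND r)) NAND p

w1 = r NAND q
w2 = p NAND w1 = p NAND (r NAND q)
w3 = w2 NAND r = (p NAND (r NAND q)) NAND r
w4 = p NAND w3 = p NAND ((p NAND (r NAND q)) NAND r)
w5 = w4 NAND p = (p NAND ((p NAND (r NAND q)) NAND r)) NAND p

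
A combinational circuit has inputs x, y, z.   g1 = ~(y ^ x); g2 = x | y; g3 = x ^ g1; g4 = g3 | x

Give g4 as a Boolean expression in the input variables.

(x ^ (~(y ^ x))) | x

g1 = ~(y ^ x)
g3 = x ^ g1 = x ^ (~(y ^ x))
g4 = g3 | x = (x ^ (~(y ^ x))) | x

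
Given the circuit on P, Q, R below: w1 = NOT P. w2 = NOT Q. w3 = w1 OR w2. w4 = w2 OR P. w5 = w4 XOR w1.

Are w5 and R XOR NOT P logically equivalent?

No

w1 = NOT P
w2 = NOT Q
w4 = w2 OR P = NOT Q OR P
w5 = w4 XOR w1 = (NOT Q OR P) XOR NOT P
At P=0, Q=0, R=0: circuit gives 0, formula gives 1.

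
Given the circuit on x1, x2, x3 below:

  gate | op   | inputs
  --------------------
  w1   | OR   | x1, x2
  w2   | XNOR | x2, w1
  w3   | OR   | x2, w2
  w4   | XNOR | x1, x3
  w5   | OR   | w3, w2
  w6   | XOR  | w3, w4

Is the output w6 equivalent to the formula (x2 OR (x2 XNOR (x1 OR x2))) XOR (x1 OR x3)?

w1 = x1 OR x2
w2 = x2 XNOR w1 = x2 XNOR (x1 OR x2)
w3 = x2 OR w2 = x2 OR (x2 XNOR (x1 OR x2))
w4 = x1 XNOR x3
w6 = w3 XOR w4 = (x2 OR (x2 XNOR (x1 OR x2))) XOR (x1 XNOR x3)
At x1=0, x2=0, x3=0: circuit gives 0, formula gives 1.

No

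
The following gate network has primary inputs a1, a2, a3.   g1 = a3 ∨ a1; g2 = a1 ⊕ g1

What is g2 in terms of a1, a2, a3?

a1 ⊕ (a3 ∨ a1)

g1 = a3 ∨ a1
g2 = a1 ⊕ g1 = a1 ⊕ (a3 ∨ a1)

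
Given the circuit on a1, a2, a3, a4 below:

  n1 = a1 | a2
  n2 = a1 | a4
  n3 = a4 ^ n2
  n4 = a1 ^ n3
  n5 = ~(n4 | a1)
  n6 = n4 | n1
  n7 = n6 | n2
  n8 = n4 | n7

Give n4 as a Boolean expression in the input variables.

a1 ^ (a4 ^ (a1 | a4))

n2 = a1 | a4
n3 = a4 ^ n2 = a4 ^ (a1 | a4)
n4 = a1 ^ n3 = a1 ^ (a4 ^ (a1 | a4))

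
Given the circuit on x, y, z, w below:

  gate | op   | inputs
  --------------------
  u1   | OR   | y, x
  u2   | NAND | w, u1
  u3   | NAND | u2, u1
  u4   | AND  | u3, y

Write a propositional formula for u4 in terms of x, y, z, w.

((w NAND (y OR x)) NAND (y OR x)) AND y

u1 = y OR x
u2 = w NAND u1 = w NAND (y OR x)
u3 = u2 NAND u1 = (w NAND (y OR x)) NAND (y OR x)
u4 = u3 AND y = ((w NAND (y OR x)) NAND (y OR x)) AND y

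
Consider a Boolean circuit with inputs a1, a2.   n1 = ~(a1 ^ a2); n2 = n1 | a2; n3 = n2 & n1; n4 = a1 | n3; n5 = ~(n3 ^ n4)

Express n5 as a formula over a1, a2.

~((((~(a1 ^ a2)) | a2) & (~(a1 ^ a2))) ^ (a1 | (((~(a1 ^ a2)) | a2) & (~(a1 ^ a2)))))

n1 = ~(a1 ^ a2)
n2 = n1 | a2 = (~(a1 ^ a2)) | a2
n3 = n2 & n1 = ((~(a1 ^ a2)) | a2) & (~(a1 ^ a2))
n4 = a1 | n3 = a1 | (((~(a1 ^ a2)) | a2) & (~(a1 ^ a2)))
n5 = ~(n3 ^ n4) = ~((((~(a1 ^ a2)) | a2) & (~(a1 ^ a2))) ^ (a1 | (((~(a1 ^ a2)) | a2) & (~(a1 ^ a2)))))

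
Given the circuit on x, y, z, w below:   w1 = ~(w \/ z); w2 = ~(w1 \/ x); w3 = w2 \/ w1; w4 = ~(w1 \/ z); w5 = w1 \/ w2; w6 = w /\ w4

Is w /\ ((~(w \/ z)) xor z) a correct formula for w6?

No

w1 = ~(w \/ z)
w4 = ~(w1 \/ z) = ~((~(w \/ z)) \/ z)
w6 = w /\ w4 = w /\ (~((~(w \/ z)) \/ z))
At x=0, y=0, z=0, w=1: circuit gives 1, formula gives 0.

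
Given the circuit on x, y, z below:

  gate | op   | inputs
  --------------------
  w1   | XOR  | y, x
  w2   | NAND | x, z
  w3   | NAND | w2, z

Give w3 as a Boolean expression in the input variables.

(x NAND z) NAND z

w2 = x NAND z
w3 = w2 NAND z = (x NAND z) NAND z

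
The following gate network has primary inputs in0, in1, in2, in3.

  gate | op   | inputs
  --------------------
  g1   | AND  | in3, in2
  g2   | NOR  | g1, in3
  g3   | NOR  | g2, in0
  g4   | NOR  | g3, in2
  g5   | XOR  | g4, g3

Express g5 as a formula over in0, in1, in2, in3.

((((in3 AND in2) NOR in3) NOR in0) NOR in2) XOR (((in3 AND in2) NOR in3) NOR in0)

g1 = in3 AND in2
g2 = g1 NOR in3 = (in3 AND in2) NOR in3
g3 = g2 NOR in0 = ((in3 AND in2) NOR in3) NOR in0
g4 = g3 NOR in2 = (((in3 AND in2) NOR in3) NOR in0) NOR in2
g5 = g4 XOR g3 = ((((in3 AND in2) NOR in3) NOR in0) NOR in2) XOR (((in3 AND in2) NOR in3) NOR in0)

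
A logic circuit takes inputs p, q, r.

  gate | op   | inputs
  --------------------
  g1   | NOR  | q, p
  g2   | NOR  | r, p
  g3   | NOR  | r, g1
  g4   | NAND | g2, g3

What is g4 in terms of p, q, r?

g1 = q NOR p
g2 = r NOR p
g3 = r NOR g1 = r NOR (q NOR p)
g4 = g2 NAND g3 = (r NOR p) NAND (r NOR (q NOR p))

(r NOR p) NAND (r NOR (q NOR p))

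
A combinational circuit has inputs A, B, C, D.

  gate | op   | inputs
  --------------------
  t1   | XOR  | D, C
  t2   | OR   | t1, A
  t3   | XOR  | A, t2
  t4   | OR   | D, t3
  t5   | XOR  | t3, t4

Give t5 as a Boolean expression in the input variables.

t1 = D XOR C
t2 = t1 OR A = (D XOR C) OR A
t3 = A XOR t2 = A XOR ((D XOR C) OR A)
t4 = D OR t3 = D OR (A XOR ((D XOR C) OR A))
t5 = t3 XOR t4 = (A XOR ((D XOR C) OR A)) XOR (D OR (A XOR ((D XOR C) OR A)))

(A XOR ((D XOR C) OR A)) XOR (D OR (A XOR ((D XOR C) OR A)))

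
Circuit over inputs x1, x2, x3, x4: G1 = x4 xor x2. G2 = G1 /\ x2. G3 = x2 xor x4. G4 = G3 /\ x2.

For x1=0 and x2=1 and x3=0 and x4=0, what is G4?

1

G3 = 1 xor 0 = 1
G4 = 1 /\ 1 = 1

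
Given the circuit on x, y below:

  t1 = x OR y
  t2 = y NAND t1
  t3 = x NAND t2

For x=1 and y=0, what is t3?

t1 = 1 OR 0 = 1
t2 = 0 NAND 1 = 1
t3 = 1 NAND 1 = 0

0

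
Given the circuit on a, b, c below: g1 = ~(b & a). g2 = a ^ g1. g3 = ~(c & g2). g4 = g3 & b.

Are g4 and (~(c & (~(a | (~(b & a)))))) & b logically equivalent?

g1 = ~(b & a)
g2 = a ^ g1 = a ^ (~(b & a))
g3 = ~(c & g2) = ~(c & (a ^ (~(b & a))))
g4 = g3 & b = (~(c & (a ^ (~(b & a))))) & b
At a=0, b=1, c=1: circuit gives 0, formula gives 1.

No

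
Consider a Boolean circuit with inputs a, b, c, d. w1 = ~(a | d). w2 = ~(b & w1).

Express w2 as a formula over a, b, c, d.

w1 = ~(a | d)
w2 = ~(b & w1) = ~(b & (~(a | d)))

~(b & (~(a | d)))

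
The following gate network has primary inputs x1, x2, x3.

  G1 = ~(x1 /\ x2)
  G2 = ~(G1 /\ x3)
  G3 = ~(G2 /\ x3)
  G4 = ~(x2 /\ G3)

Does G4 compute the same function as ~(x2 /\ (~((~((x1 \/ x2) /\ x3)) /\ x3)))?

G1 = ~(x1 /\ x2)
G2 = ~(G1 /\ x3) = ~((~(x1 /\ x2)) /\ x3)
G3 = ~(G2 /\ x3) = ~((~((~(x1 /\ x2)) /\ x3)) /\ x3)
G4 = ~(x2 /\ G3) = ~(x2 /\ (~((~((~(x1 /\ x2)) /\ x3)) /\ x3)))
At x1=1, x2=1, x3=1: circuit gives 1, formula gives 0.

No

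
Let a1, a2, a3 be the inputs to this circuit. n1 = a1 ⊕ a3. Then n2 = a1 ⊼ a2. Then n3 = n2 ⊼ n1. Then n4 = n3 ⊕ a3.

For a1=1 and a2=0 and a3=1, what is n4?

0

n1 = 1 ⊕ 1 = 0
n2 = 1 ⊼ 0 = 1
n3 = 1 ⊼ 0 = 1
n4 = 1 ⊕ 1 = 0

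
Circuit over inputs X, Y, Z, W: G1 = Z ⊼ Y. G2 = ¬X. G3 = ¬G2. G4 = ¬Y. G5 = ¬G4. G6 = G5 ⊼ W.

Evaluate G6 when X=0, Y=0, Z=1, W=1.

G4 = ¬0 = 1
G5 = ¬1 = 0
G6 = 0 ⊼ 1 = 1

1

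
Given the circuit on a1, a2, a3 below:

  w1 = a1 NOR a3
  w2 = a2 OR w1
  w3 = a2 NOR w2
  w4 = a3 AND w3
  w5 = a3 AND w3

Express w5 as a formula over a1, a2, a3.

a3 AND (a2 NOR (a2 OR (a1 NOR a3)))

w1 = a1 NOR a3
w2 = a2 OR w1 = a2 OR (a1 NOR a3)
w3 = a2 NOR w2 = a2 NOR (a2 OR (a1 NOR a3))
w5 = a3 AND w3 = a3 AND (a2 NOR (a2 OR (a1 NOR a3)))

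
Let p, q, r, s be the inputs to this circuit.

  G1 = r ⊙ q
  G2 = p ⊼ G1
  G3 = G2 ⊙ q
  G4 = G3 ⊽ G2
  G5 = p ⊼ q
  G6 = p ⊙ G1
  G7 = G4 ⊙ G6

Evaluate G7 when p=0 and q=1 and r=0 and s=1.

G1 = 0 ⊙ 1 = 0
G2 = 0 ⊼ 0 = 1
G3 = 1 ⊙ 1 = 1
G4 = 1 ⊽ 1 = 0
G6 = 0 ⊙ 0 = 1
G7 = 0 ⊙ 1 = 0

0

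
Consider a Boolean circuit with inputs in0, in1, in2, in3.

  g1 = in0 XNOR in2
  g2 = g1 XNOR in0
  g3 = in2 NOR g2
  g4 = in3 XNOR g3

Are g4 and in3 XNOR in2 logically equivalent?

g1 = in0 XNOR in2
g2 = g1 XNOR in0 = (in0 XNOR in2) XNOR in0
g3 = in2 NOR g2 = in2 NOR ((in0 XNOR in2) XNOR in0)
g4 = in3 XNOR g3 = in3 XNOR (in2 NOR ((in0 XNOR in2) XNOR in0))
At in0=0, in1=0, in2=0, in3=0: circuit gives 0, formula gives 1.

No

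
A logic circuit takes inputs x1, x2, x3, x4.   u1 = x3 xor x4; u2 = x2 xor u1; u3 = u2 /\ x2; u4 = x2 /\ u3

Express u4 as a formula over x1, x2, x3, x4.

x2 /\ ((x2 xor (x3 xor x4)) /\ x2)

u1 = x3 xor x4
u2 = x2 xor u1 = x2 xor (x3 xor x4)
u3 = u2 /\ x2 = (x2 xor (x3 xor x4)) /\ x2
u4 = x2 /\ u3 = x2 /\ ((x2 xor (x3 xor x4)) /\ x2)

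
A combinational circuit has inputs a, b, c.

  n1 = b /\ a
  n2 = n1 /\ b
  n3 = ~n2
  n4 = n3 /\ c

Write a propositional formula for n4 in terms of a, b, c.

~((b /\ a) /\ b) /\ c

n1 = b /\ a
n2 = n1 /\ b = (b /\ a) /\ b
n3 = ~n2 = ~((b /\ a) /\ b)
n4 = n3 /\ c = ~((b /\ a) /\ b) /\ c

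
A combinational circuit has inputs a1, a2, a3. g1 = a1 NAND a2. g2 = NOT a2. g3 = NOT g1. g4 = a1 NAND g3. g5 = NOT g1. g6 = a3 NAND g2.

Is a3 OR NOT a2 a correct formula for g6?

No

g2 = NOT a2
g6 = a3 NAND g2 = a3 NAND NOT a2
At a1=0, a2=0, a3=1: circuit gives 0, formula gives 1.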